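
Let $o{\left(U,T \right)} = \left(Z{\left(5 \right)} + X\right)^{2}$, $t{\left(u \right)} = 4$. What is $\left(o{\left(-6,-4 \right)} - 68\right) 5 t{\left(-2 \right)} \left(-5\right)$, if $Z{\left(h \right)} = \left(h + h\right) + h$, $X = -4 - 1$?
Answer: $-3200$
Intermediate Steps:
$X = -5$
$Z{\left(h \right)} = 3 h$ ($Z{\left(h \right)} = 2 h + h = 3 h$)
$o{\left(U,T \right)} = 100$ ($o{\left(U,T \right)} = \left(3 \cdot 5 - 5\right)^{2} = \left(15 - 5\right)^{2} = 10^{2} = 100$)
$\left(o{\left(-6,-4 \right)} - 68\right) 5 t{\left(-2 \right)} \left(-5\right) = \left(100 - 68\right) 5 \cdot 4 \left(-5\right) = 32 \cdot 20 \left(-5\right) = 32 \left(-100\right) = -3200$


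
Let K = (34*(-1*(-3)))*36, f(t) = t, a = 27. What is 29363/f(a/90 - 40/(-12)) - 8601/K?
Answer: 1077896857/133416 ≈ 8079.2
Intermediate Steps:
K = 3672 (K = (34*3)*36 = 102*36 = 3672)
29363/f(a/90 - 40/(-12)) - 8601/K = 29363/(27/90 - 40/(-12)) - 8601/3672 = 29363/(27*(1/90) - 40*(-1/12)) - 8601*1/3672 = 29363/(3/10 + 10/3) - 2867/1224 = 29363/(109/30) - 2867/1224 = 29363*(30/109) - 2867/1224 = 880890/109 - 2867/1224 = 1077896857/133416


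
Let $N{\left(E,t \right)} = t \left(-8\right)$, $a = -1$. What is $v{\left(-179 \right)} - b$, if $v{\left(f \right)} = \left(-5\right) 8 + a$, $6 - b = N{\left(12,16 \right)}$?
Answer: $-175$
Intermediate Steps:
$N{\left(E,t \right)} = - 8 t$
$b = 134$ ($b = 6 - \left(-8\right) 16 = 6 - -128 = 6 + 128 = 134$)
$v{\left(f \right)} = -41$ ($v{\left(f \right)} = \left(-5\right) 8 - 1 = -40 - 1 = -41$)
$v{\left(-179 \right)} - b = -41 - 134 = -175$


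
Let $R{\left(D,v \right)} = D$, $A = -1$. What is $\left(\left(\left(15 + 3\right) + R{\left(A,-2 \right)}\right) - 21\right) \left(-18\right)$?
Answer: $72$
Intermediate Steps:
$\left(\left(\left(15 + 3\right) + R{\left(A,-2 \right)}\right) - 21\right) \left(-18\right) = \left(\left(\left(15 + 3\right) - 1\right) - 21\right) \left(-18\right) = \left(\left(18 - 1\right) - 21\right) \left(-18\right) = \left(17 - 21\right) \left(-18\right) = \left(-4\right) \left(-18\right) = 72$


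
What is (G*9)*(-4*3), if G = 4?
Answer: -432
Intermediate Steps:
(G*9)*(-4*3) = (4*9)*(-4*3) = 36*(-12) = -432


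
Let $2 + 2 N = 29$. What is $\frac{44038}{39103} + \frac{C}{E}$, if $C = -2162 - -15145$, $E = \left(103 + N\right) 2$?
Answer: $\frac{517935103}{9110999} \approx 56.847$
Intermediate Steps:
$N = \frac{27}{2}$ ($N = -1 + \frac{1}{2} \cdot 29 = -1 + \frac{29}{2} = \frac{27}{2} \approx 13.5$)
$E = 233$ ($E = \left(103 + \frac{27}{2}\right) 2 = \frac{233}{2} \cdot 2 = 233$)
$C = 12983$ ($C = -2162 + 15145 = 12983$)
$\frac{44038}{39103} + \frac{C}{E} = \frac{44038}{39103} + \frac{12983}{233} = \frac{517935103}{9110999}$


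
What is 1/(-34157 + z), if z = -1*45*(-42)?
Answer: -1/32267 ≈ -3.0991e-5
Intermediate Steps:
z = 1890 (z = -45*(-42) = 1890)
1/(-34157 + z) = 1/(-34157 + 1890) = 1/(-32267) = -1/32267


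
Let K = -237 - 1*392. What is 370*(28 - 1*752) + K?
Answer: -268509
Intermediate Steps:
K = -629 (K = -237 - 392 = -629)
370*(28 - 1*752) + K = 370*(28 - 1*752) - 629 = 370*(28 - 752) - 629 = 370*(-724) - 629 = -267880 - 629 = -268509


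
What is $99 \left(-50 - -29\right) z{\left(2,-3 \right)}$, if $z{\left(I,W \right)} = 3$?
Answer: $-6237$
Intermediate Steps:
$99 \left(-50 - -29\right) z{\left(2,-3 \right)} = 99 \left(-50 - -29\right) 3 = 99 \left(-50 + 29\right) 3 = 99 \left(-21\right) 3 = \left(-2079\right) 3 = -6237$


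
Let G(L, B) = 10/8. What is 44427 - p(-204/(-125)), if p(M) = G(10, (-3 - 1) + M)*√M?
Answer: 44427 - √255/10 ≈ 44425.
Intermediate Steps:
G(L, B) = 5/4 (G(L, B) = 10*(⅛) = 5/4)
p(M) = 5*√M/4
44427 - p(-204/(-125)) = 44427 - 5*√(-204/(-125))/4 = 44427 - 5*√(-204*(-1/125))/4 = 44427 - 5*√(204/125)/4 = 44427 - 5*2*√255/25/4 = 44427 - √255/10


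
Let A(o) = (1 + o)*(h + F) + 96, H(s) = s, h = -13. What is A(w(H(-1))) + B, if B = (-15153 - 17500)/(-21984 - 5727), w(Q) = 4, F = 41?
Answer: 6572449/27711 ≈ 237.18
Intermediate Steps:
B = 32653/27711 (B = -32653/(-27711) = -32653*(-1/27711) = 32653/27711 ≈ 1.1783)
A(o) = 124 + 28*o (A(o) = (1 + o)*(-13 + 41) + 96 = (1 + o)*28 + 96 = (28 + 28*o) + 96 = 124 + 28*o)
A(w(H(-1))) + B = (124 + 28*4) + 32653/27711 = (124 + 112) + 32653/27711 = 236 + 32653/27711 = 6572449/27711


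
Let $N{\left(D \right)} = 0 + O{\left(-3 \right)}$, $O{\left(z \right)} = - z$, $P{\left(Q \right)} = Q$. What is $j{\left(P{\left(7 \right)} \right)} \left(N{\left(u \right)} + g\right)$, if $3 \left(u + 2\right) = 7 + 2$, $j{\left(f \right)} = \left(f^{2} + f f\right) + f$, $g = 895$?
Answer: $94290$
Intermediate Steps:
$j{\left(f \right)} = f + 2 f^{2}$ ($j{\left(f \right)} = \left(f^{2} + f^{2}\right) + f = 2 f^{2} + f = f + 2 f^{2}$)
$u = 1$ ($u = -2 + \frac{7 + 2}{3} = -2 + \frac{1}{3} \cdot 9 = -2 + 3 = 1$)
$N{\left(D \right)} = 3$ ($N{\left(D \right)} = 0 - -3 = 0 + 3 = 3$)
$j{\left(P{\left(7 \right)} \right)} \left(N{\left(u \right)} + g\right) = 7 \left(1 + 2 \cdot 7\right) \left(3 + 895\right) = 7 \left(1 + 14\right) 898 = 7 \cdot 15 \cdot 898 = 105 \cdot 898 = 94290$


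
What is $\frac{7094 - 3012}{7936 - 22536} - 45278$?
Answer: $- \frac{330531441}{7300} \approx -45278.0$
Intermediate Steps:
$\frac{7094 - 3012}{7936 - 22536} - 45278 = \frac{4082}{-14600} - 45278 = 4082 \left(- \frac{1}{14600}\right) - 45278 = - \frac{2041}{7300} - 45278 = - \frac{330531441}{7300}$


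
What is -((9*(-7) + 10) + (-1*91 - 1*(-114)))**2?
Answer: -900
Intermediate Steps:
-((9*(-7) + 10) + (-1*91 - 1*(-114)))**2 = -((-63 + 10) + (-91 + 114))**2 = -(-53 + 23)**2 = -1*(-30)**2 = -1*900 = -900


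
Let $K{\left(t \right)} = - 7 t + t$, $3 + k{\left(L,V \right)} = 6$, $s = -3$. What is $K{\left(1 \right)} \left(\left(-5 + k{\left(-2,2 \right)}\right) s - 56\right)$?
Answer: $300$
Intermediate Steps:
$k{\left(L,V \right)} = 3$ ($k{\left(L,V \right)} = -3 + 6 = 3$)
$K{\left(t \right)} = - 6 t$
$K{\left(1 \right)} \left(\left(-5 + k{\left(-2,2 \right)}\right) s - 56\right) = \left(-6\right) 1 \left(\left(-5 + 3\right) \left(-3\right) - 56\right) = - 6 \left(\left(-2\right) \left(-3\right) - 56\right) = - 6 \left(6 - 56\right) = \left(-6\right) \left(-50\right) = 300$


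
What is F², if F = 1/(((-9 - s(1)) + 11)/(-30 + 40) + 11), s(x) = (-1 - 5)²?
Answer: 25/1444 ≈ 0.017313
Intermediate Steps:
s(x) = 36 (s(x) = (-6)² = 36)
F = 5/38 (F = 1/(((-9 - 1*36) + 11)/(-30 + 40) + 11) = 1/(((-9 - 36) + 11)/10 + 11) = 1/((-45 + 11)*(⅒) + 11) = 1/(-34*⅒ + 11) = 1/(-17/5 + 11) = 1/(38/5) = 5/38 ≈ 0.13158)
F² = (5/38)² = 25/1444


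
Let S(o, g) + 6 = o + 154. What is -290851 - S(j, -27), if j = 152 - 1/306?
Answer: -89092205/306 ≈ -2.9115e+5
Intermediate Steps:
j = 46511/306 (j = 152 - 1*1/306 = 152 - 1/306 = 46511/306 ≈ 152.00)
S(o, g) = 148 + o (S(o, g) = -6 + (o + 154) = -6 + (154 + o) = 148 + o)
-290851 - S(j, -27) = -290851 - (148 + 46511/306) = -290851 - 1*91799/306 = -290851 - 91799/306 = -89092205/306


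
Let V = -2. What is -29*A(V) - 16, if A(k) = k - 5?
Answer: 187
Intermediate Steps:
A(k) = -5 + k
-29*A(V) - 16 = -29*(-5 - 2) - 16 = -29*(-7) - 16 = 203 - 16 = 187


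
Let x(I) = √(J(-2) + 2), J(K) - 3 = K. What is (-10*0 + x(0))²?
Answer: 3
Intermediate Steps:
J(K) = 3 + K
x(I) = √3 (x(I) = √((3 - 2) + 2) = √(1 + 2) = √3)
(-10*0 + x(0))² = (-10*0 + √3)² = (0 + √3)² = (√3)² = 3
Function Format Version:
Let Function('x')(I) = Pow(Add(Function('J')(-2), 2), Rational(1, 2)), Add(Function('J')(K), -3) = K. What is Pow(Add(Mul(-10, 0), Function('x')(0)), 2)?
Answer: 3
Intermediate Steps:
Function('J')(K) = Add(3, K)
Function('x')(I) = Pow(3, Rational(1, 2)) (Function('x')(I) = Pow(Add(Add(3, -2), 2), Rational(1, 2)) = Pow(Add(1, 2), Rational(1, 2)) = Pow(3, Rational(1, 2)))
Pow(Add(Mul(-10, 0), Function('x')(0)), 2) = Pow(Add(Mul(-10, 0), Pow(3, Rational(1, 2))), 2) = Pow(Add(0, Pow(3, Rational(1, 2))), 2) = Pow(Pow(3, Rational(1, 2)), 2) = 3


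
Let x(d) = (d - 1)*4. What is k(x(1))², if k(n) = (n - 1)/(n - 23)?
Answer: 1/529 ≈ 0.0018904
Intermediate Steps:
x(d) = -4 + 4*d (x(d) = (-1 + d)*4 = -4 + 4*d)
k(n) = (-1 + n)/(-23 + n)
k(x(1))² = ((-1 + (-4 + 4*1))/(-23 + (-4 + 4*1)))² = ((-1 + (-4 + 4))/(-23 + (-4 + 4)))² = ((-1 + 0)/(-23 + 0))² = (-1/(-23))² = (-1/23*(-1))² = (1/23)² = 1/529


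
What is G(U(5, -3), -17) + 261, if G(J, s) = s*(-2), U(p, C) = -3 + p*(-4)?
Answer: 295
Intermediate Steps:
U(p, C) = -3 - 4*p
G(J, s) = -2*s
G(U(5, -3), -17) + 261 = -2*(-17) + 261 = 34 + 261 = 295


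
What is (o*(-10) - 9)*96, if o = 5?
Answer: -5664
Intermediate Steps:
(o*(-10) - 9)*96 = (5*(-10) - 9)*96 = (-50 - 9)*96 = -59*96 = -5664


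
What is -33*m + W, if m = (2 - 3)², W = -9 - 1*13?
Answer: -55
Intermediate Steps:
W = -22 (W = -9 - 13 = -22)
m = 1 (m = (-1)² = 1)
-33*m + W = -33*1 - 22 = -33 - 22 = -55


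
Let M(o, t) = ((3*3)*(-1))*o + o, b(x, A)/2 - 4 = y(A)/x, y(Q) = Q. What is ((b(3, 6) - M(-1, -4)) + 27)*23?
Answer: 713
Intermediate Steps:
b(x, A) = 8 + 2*A/x (b(x, A) = 8 + 2*(A/x) = 8 + 2*A/x)
M(o, t) = -8*o (M(o, t) = (9*(-1))*o + o = -9*o + o = -8*o)
((b(3, 6) - M(-1, -4)) + 27)*23 = (((8 + 2*6/3) - (-8)*(-1)) + 27)*23 = (((8 + 2*6*(⅓)) - 1*8) + 27)*23 = (((8 + 4) - 8) + 27)*23 = ((12 - 8) + 27)*23 = (4 + 27)*23 = 31*23 = 713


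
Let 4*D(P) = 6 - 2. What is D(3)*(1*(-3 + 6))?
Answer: 3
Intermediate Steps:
D(P) = 1 (D(P) = (6 - 2)/4 = (1/4)*4 = 1)
D(3)*(1*(-3 + 6)) = 1*(1*(-3 + 6)) = 1*(1*3) = 1*3 = 3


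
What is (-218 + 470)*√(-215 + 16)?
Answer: 252*I*√199 ≈ 3554.9*I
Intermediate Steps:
(-218 + 470)*√(-215 + 16) = 252*√(-199) = 252*(I*√199) = 252*I*√199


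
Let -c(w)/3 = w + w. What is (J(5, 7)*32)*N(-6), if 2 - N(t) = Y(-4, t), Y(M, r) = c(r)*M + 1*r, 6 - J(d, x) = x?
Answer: -4864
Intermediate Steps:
c(w) = -6*w (c(w) = -3*(w + w) = -6*w)
J(d, x) = 6 - x
Y(M, r) = r - 6*M*r (Y(M, r) = (-6*r)*M + 1*r = -6*M*r + r = r - 6*M*r)
N(t) = 2 - 25*t (N(t) = 2 - t*(1 - 6*(-4)) = 2 - t*(1 + 24) = 2 - t*25 = 2 - 25*t)
(J(5, 7)*32)*N(-6) = ((6 - 1*7)*32)*(2 - 25*(-6)) = ((6 - 7)*32)*(2 + 150) = -1*32*152 = -32*152 = -4864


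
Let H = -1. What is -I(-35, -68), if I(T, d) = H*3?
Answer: 3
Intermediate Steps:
I(T, d) = -3 (I(T, d) = -1*3 = -3)
-I(-35, -68) = -1*(-3) = 3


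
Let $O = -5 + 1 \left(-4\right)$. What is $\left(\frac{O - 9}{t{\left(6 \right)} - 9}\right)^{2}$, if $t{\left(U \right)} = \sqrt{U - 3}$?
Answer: $\frac{324}{\left(9 - \sqrt{3}\right)^{2}} \approx 6.1337$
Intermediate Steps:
$t{\left(U \right)} = \sqrt{-3 + U}$
$O = -9$ ($O = -5 - 4 = -9$)
$\left(\frac{O - 9}{t{\left(6 \right)} - 9}\right)^{2} = \left(\frac{-9 - 9}{\sqrt{-3 + 6} - 9}\right)^{2} = \left(- \frac{18}{\sqrt{3} + \left(-21 + 12\right)}\right)^{2} = \left(- \frac{18}{\sqrt{3} - 9}\right)^{2} = \left(- \frac{18}{-9 + \sqrt{3}}\right)^{2} = \frac{324}{\left(-9 + \sqrt{3}\right)^{2}}$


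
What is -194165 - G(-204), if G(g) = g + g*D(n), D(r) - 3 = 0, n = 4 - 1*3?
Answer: -193349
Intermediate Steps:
n = 1 (n = 4 - 3 = 1)
D(r) = 3 (D(r) = 3 + 0 = 3)
G(g) = 4*g (G(g) = g + g*3 = g + 3*g = 4*g)
-194165 - G(-204) = -194165 - 4*(-204) = -194165 - 1*(-816) = -194165 + 816 = -193349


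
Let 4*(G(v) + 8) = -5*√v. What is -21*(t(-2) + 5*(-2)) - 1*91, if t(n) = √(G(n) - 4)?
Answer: 119 - 21*√(-48 - 5*I*√2)/2 ≈ 113.66 + 72.942*I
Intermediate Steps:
G(v) = -8 - 5*√v/4 (G(v) = -8 + (-5*√v)/4 = -8 - 5*√v/4)
t(n) = √(-12 - 5*√n/4) (t(n) = √((-8 - 5*√n/4) - 4) = √(-12 - 5*√n/4))
-21*(t(-2) + 5*(-2)) - 1*91 = -21*(√(-48 - 5*I*√2)/2 + 5*(-2)) - 1*91 = -21*(√(-48 - 5*I*√2)/2 - 10) - 91 = -21*(-10 + √(-48 - 5*I*√2)/2) - 91 = (210 - 21*√(-48 - 5*I*√2)/2) - 91 = 119 - 21*√(-48 - 5*I*√2)/2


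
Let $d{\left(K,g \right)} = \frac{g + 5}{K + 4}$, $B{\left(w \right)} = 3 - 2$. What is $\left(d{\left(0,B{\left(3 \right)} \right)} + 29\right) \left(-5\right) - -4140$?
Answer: $\frac{7975}{2} \approx 3987.5$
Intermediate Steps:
$B{\left(w \right)} = 1$ ($B{\left(w \right)} = 3 - 2 = 1$)
$d{\left(K,g \right)} = \frac{5 + g}{4 + K}$
$\left(d{\left(0,B{\left(3 \right)} \right)} + 29\right) \left(-5\right) - -4140 = \left(\frac{5 + 1}{4 + 0} + 29\right) \left(-5\right) - -4140 = \left(\frac{1}{4} \cdot 6 + 29\right) \left(-5\right) + 4140 = \left(\frac{3}{2} + 29\right) \left(-5\right) + 4140 = \frac{61}{2} \left(-5\right) + 4140 = - \frac{305}{2} + 4140 = \frac{7975}{2}$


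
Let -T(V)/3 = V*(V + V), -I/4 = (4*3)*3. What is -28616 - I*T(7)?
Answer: -70952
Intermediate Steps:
I = -144 (I = -4*4*3*3 = -48*3 = -4*36 = -144)
T(V) = -6*V² (T(V) = -3*V*(V + V) = -3*V*2*V = -6*V²)
-28616 - I*T(7) = -28616 - (-144)*(-6*7²) = -28616 - (-144)*(-6*49) = -28616 - (-144)*(-294) = -28616 - 1*42336 = -28616 - 42336 = -70952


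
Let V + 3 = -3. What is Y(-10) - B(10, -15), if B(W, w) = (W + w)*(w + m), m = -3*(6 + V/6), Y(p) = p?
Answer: -160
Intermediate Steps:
V = -6 (V = -3 - 3 = -6)
m = -15 (m = -3*(6 - 6/6) = -3*(6 - 6*⅙) = -3*(6 - 1) = -3*5 = -15)
B(W, w) = (-15 + w)*(W + w) (B(W, w) = (W + w)*(w - 15) = (W + w)*(-15 + w) = (-15 + w)*(W + w))
Y(-10) - B(10, -15) = -10 - ((-15)² - 15*10 - 15*(-15) + 10*(-15)) = -10 - (225 - 150 + 225 - 150) = -10 - 1*150 = -10 - 150 = -160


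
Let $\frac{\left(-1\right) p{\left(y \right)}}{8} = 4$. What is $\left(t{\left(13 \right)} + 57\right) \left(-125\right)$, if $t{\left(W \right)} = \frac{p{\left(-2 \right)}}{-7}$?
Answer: $- \frac{53875}{7} \approx -7696.4$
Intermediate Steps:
$p{\left(y \right)} = -32$ ($p{\left(y \right)} = \left(-8\right) 4 = -32$)
$t{\left(W \right)} = \frac{32}{7}$ ($t{\left(W \right)} = - \frac{32}{-7} = \left(-32\right) \left(- \frac{1}{7}\right) = \frac{32}{7}$)
$\left(t{\left(13 \right)} + 57\right) \left(-125\right) = \left(\frac{32}{7} + 57\right) \left(-125\right) = \frac{431}{7} \left(-125\right) = - \frac{53875}{7}$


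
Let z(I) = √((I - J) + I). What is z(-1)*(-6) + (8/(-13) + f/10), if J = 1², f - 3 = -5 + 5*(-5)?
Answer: -431/130 - 6*I*√3 ≈ -3.3154 - 10.392*I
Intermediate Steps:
f = -27 (f = 3 + (-5 + 5*(-5)) = 3 + (-5 - 25) = 3 - 30 = -27)
J = 1
z(I) = √(-1 + 2*I) (z(I) = √((I - 1*1) + I) = √((I - 1) + I) = √((-1 + I) + I) = √(-1 + 2*I))
z(-1)*(-6) + (8/(-13) + f/10) = √(-1 + 2*(-1))*(-6) + (8/(-13) - 27/10) = √(-1 - 2)*(-6) + (8*(-1/13) - 27*⅒) = √(-3)*(-6) + (-8/13 - 27/10) = (I*√3)*(-6) - 431/130 = -6*I*√3 - 431/130 = -431/130 - 6*I*√3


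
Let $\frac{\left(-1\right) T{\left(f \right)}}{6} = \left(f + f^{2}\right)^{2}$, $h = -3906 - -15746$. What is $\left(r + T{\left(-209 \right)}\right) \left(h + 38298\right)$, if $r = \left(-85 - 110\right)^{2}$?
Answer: $-568507295343702$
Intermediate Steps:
$h = 11840$ ($h = -3906 + 15746 = 11840$)
$T{\left(f \right)} = - 6 \left(f + f^{2}\right)^{2}$
$r = 38025$ ($r = \left(-195\right)^{2} = 38025$)
$\left(r + T{\left(-209 \right)}\right) \left(h + 38298\right) = \left(38025 - 6 \left(-209\right)^{2} \left(1 - 209\right)^{2}\right) \left(11840 + 38298\right) = \left(38025 - 262086 \left(-208\right)^{2}\right) 50138 = \left(38025 - 262086 \cdot 43264\right) 50138 = \left(38025 - 11338888704\right) 50138 = \left(-11338850679\right) 50138 = -568507295343702$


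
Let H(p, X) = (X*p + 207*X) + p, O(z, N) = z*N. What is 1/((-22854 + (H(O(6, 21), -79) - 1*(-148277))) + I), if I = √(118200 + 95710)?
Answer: 49621/4924380327 - √213910/9848760654 ≈ 1.0030e-5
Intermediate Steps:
O(z, N) = N*z
H(p, X) = p + 207*X + X*p (H(p, X) = (207*X + X*p) + p = p + 207*X + X*p)
I = √213910 ≈ 462.50
1/((-22854 + (H(O(6, 21), -79) - 1*(-148277))) + I) = 1/((-22854 + ((21*6 + 207*(-79) - 1659*6) - 1*(-148277))) + √213910) = 1/((-22854 + ((126 - 16353 - 79*126) + 148277)) + √213910) = 1/((-22854 + ((126 - 16353 - 9954) + 148277)) + √213910) = 1/((-22854 + (-26181 + 148277)) + √213910) = 1/((-22854 + 122096) + √213910) = 1/(99242 + √213910)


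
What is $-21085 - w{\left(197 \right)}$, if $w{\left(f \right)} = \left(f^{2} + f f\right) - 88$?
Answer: $-98615$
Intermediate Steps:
$w{\left(f \right)} = -88 + 2 f^{2}$ ($w{\left(f \right)} = \left(f^{2} + f^{2}\right) - 88 = 2 f^{2} - 88 = -88 + 2 f^{2}$)
$-21085 - w{\left(197 \right)} = -21085 - \left(-88 + 2 \cdot 197^{2}\right) = -21085 - \left(-88 + 2 \cdot 38809\right) = -21085 - \left(-88 + 77618\right) = -21085 - 77530 = -98615$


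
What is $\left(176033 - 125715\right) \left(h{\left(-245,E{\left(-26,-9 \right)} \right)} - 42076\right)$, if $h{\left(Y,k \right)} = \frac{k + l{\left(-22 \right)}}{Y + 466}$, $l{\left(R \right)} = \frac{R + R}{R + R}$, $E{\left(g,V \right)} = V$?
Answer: $- \frac{467897219672}{221} \approx -2.1172 \cdot 10^{9}$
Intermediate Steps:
$l{\left(R \right)} = 1$ ($l{\left(R \right)} = \frac{2 R}{2 R} = 2 R \frac{1}{2 R} = 1$)
$h{\left(Y,k \right)} = \frac{1 + k}{466 + Y}$ ($h{\left(Y,k \right)} = \frac{k + 1}{Y + 466} = \frac{1 + k}{466 + Y}$)
$\left(176033 - 125715\right) \left(h{\left(-245,E{\left(-26,-9 \right)} \right)} - 42076\right) = \left(176033 - 125715\right) \left(\frac{1 - 9}{466 - 245} - 42076\right) = 50318 \left(\frac{1}{221} \left(-8\right) - 42076\right) = 50318 \left(- \frac{8}{221} - 42076\right) = 50318 \left(- \frac{9298804}{221}\right) = - \frac{467897219672}{221}$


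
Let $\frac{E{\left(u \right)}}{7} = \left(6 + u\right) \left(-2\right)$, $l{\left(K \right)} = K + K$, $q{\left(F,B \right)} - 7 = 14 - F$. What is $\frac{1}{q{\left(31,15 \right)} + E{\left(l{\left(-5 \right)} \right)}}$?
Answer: $\frac{1}{46} \approx 0.021739$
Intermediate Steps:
$q{\left(F,B \right)} = 21 - F$ ($q{\left(F,B \right)} = 7 - \left(-14 + F\right) = 21 - F$)
$l{\left(K \right)} = 2 K$
$E{\left(u \right)} = -84 - 14 u$ ($E{\left(u \right)} = 7 \left(6 + u\right) \left(-2\right) = 7 \left(-12 - 2 u\right) = -84 - 14 u$)
$\frac{1}{q{\left(31,15 \right)} + E{\left(l{\left(-5 \right)} \right)}} = \frac{1}{\left(21 - 31\right) - \left(84 + 14 \cdot 2 \left(-5\right)\right)} = \frac{1}{\left(21 - 31\right) - -56} = \frac{1}{-10 + \left(-84 + 140\right)} = \frac{1}{-10 + 56} = \frac{1}{46}$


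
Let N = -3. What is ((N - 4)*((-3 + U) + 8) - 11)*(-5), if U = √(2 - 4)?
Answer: 230 + 35*I*√2 ≈ 230.0 + 49.497*I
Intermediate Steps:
U = I*√2 (U = √(-2) = I*√2 ≈ 1.4142*I)
((N - 4)*((-3 + U) + 8) - 11)*(-5) = ((-3 - 4)*((-3 + I*√2) + 8) - 11)*(-5) = (-7*(5 + I*√2) - 11)*(-5) = ((-35 - 7*I*√2) - 11)*(-5) = (-46 - 7*I*√2)*(-5) = 230 + 35*I*√2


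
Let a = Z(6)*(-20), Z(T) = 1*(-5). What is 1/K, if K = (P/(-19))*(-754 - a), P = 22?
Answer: 19/18788 ≈ 0.0010113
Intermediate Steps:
Z(T) = -5
a = 100 (a = -5*(-20) = 100)
K = 18788/19 (K = (22/(-19))*(-754 - 1*100) = (22*(-1/19))*(-754 - 100) = -22/19*(-854) = 18788/19 ≈ 988.84)
1/K = 1/(18788/19) = 19/18788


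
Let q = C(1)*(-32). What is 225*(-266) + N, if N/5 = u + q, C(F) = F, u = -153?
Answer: -60775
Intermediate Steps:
q = -32 (q = 1*(-32) = -32)
N = -925 (N = 5*(-153 - 32) = 5*(-185) = -925)
225*(-266) + N = 225*(-266) - 925 = -59850 - 925 = -60775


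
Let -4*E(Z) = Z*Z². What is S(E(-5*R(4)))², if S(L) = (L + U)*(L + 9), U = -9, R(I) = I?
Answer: 15999352006561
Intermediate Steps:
E(Z) = -Z³/4 (E(Z) = -Z*Z²/4 = -Z³/4)
S(L) = (-9 + L)*(9 + L) (S(L) = (L - 9)*(L + 9) = (-9 + L)*(9 + L))
S(E(-5*R(4)))² = (-81 + (-(-5*4)³/4)²)² = (-81 + (-¼*(-20)³)²)² = (-81 + (-¼*(-8000))²)² = (-81 + 2000²)² = (-81 + 4000000)² = 3999919² = 15999352006561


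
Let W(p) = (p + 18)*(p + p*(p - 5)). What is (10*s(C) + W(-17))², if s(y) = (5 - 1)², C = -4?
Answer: 267289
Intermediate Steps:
W(p) = (18 + p)*(p + p*(-5 + p))
s(y) = 16 (s(y) = 4² = 16)
(10*s(C) + W(-17))² = (10*16 - 17*(-72 + (-17)² + 14*(-17)))² = (160 - 17*(-72 + 289 - 238))² = (160 - 17*(-21))² = (160 + 357)² = 517² = 267289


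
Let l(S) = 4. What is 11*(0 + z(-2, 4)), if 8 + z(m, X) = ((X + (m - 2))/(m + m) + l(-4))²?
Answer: 88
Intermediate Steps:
z(m, X) = -8 + (4 + (-2 + X + m)/(2*m))² (z(m, X) = -8 + ((X + (m - 2))/(m + m) + 4)² = -8 + ((X + (-2 + m))/((2*m)) + 4)² = -8 + ((-2 + X + m)*(1/(2*m)) + 4)² = -8 + ((-2 + X + m)/(2*m) + 4)² = -8 + (4 + (-2 + X + m)/(2*m))²)
11*(0 + z(-2, 4)) = 11*(0 + (-8 + (¼)*(-2 + 4 + 9*(-2))²/(-2)²)) = 11*(0 + (-8 + (¼)*(¼)*(-2 + 4 - 18)²)) = 11*(0 + (-8 + (¼)*(¼)*(-16)²)) = 11*(0 + (-8 + (¼)*(¼)*256)) = 11*(0 + (-8 + 16)) = 11*(0 + 8) = 11*8 = 88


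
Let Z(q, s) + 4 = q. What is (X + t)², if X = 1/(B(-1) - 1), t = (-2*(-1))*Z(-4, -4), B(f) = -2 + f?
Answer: 4225/16 ≈ 264.06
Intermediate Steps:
Z(q, s) = -4 + q
t = -16 (t = (-2*(-1))*(-4 - 4) = 2*(-8) = -16)
X = -¼ (X = 1/((-2 - 1) - 1) = 1/(-3 - 1) = 1/(-4) = -¼ ≈ -0.25000)
(X + t)² = (-¼ - 16)² = (-65/4)² = 4225/16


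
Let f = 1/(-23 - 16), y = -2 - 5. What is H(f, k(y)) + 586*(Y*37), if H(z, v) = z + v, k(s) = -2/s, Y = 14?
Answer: 82868675/273 ≈ 3.0355e+5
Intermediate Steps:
y = -7
f = -1/39 (f = 1/(-39) = -1/39 ≈ -0.025641)
H(z, v) = v + z
H(f, k(y)) + 586*(Y*37) = (-2/(-7) - 1/39) + 586*(14*37) = (-2*(-⅐) - 1/39) + 586*518 = (2/7 - 1/39) + 303548 = 71/273 + 303548 = 82868675/273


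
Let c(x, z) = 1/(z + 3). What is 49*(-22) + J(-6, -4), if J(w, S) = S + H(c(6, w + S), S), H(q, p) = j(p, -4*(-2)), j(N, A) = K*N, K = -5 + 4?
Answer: -1078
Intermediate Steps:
K = -1
c(x, z) = 1/(3 + z)
j(N, A) = -N
H(q, p) = -p
J(w, S) = 0 (J(w, S) = S - S = 0)
49*(-22) + J(-6, -4) = 49*(-22) + 0 = -1078 + 0 = -1078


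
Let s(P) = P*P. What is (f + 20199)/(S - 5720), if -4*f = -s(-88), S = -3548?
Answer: -22135/9268 ≈ -2.3883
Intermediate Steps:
s(P) = P²
f = 1936 (f = -(-1)*(-88)²/4 = -(-1)*7744/4 = -¼*(-7744) = 1936)
(f + 20199)/(S - 5720) = (1936 + 20199)/(-3548 - 5720) = 22135/(-9268) = 22135*(-1/9268) = -22135/9268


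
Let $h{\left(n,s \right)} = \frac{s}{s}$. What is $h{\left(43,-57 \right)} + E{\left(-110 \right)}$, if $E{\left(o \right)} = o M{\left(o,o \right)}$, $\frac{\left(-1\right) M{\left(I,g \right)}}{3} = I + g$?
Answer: $-72599$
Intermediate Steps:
$M{\left(I,g \right)} = - 3 I - 3 g$ ($M{\left(I,g \right)} = - 3 \left(I + g\right) = - 3 I - 3 g$)
$E{\left(o \right)} = - 6 o^{2}$ ($E{\left(o \right)} = o \left(- 3 o - 3 o\right) = o \left(- 6 o\right) = - 6 o^{2}$)
$h{\left(n,s \right)} = 1$
$h{\left(43,-57 \right)} + E{\left(-110 \right)} = 1 - 6 \left(-110\right)^{2} = 1 - 72600 = -72599$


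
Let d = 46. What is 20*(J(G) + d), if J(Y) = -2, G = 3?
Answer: 880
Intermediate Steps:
20*(J(G) + d) = 20*(-2 + 46) = 20*44 = 880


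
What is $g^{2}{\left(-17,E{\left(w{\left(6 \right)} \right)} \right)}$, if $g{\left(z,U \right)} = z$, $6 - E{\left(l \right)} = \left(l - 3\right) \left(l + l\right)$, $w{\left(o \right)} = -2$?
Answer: $289$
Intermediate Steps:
$E{\left(l \right)} = 6 - 2 l \left(-3 + l\right)$ ($E{\left(l \right)} = 6 - \left(l - 3\right) \left(l + l\right) = 6 - \left(-3 + l\right) 2 l = 6 - 2 l \left(-3 + l\right)$)
$g^{2}{\left(-17,E{\left(w{\left(6 \right)} \right)} \right)} = \left(-17\right)^{2} = 289$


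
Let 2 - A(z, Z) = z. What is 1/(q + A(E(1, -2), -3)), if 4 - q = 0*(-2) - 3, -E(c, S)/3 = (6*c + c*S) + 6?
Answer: 1/39 ≈ 0.025641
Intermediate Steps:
E(c, S) = -18 - 18*c - 3*S*c (E(c, S) = -3*((6*c + c*S) + 6) = -3*((6*c + S*c) + 6) = -3*(6 + 6*c + S*c) = -18 - 18*c - 3*S*c)
A(z, Z) = 2 - z
q = 7 (q = 4 - (0*(-2) - 3) = 4 - (0 - 3) = 4 - 1*(-3) = 4 + 3 = 7)
1/(q + A(E(1, -2), -3)) = 1/(7 + (2 - (-18 - 18*1 - 3*(-2)*1))) = 1/(7 + (2 - (-18 - 18 + 6))) = 1/(7 + (2 - 1*(-30))) = 1/(7 + (2 + 30)) = 1/(7 + 32) = 1/39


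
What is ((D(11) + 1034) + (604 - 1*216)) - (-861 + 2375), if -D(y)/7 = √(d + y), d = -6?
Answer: -92 - 7*√5 ≈ -107.65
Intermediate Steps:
D(y) = -7*√(-6 + y)
((D(11) + 1034) + (604 - 1*216)) - (-861 + 2375) = ((-7*√(-6 + 11) + 1034) + (604 - 1*216)) - (-861 + 2375) = ((-7*√5 + 1034) + (604 - 216)) - 1*1514 = ((1034 - 7*√5) + 388) - 1514 = (1422 - 7*√5) - 1514 = -92 - 7*√5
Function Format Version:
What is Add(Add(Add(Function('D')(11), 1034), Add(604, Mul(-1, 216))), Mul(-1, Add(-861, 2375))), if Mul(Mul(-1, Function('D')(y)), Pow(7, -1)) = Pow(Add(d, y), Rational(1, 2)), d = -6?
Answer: Add(-92, Mul(-7, Pow(5, Rational(1, 2)))) ≈ -107.65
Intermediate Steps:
Function('D')(y) = Mul(-7, Pow(Add(-6, y), Rational(1, 2)))
Add(Add(Add(Function('D')(11), 1034), Add(604, Mul(-1, 216))), Mul(-1, Add(-861, 2375))) = Add(Add(Add(Mul(-7, Pow(Add(-6, 11), Rational(1, 2))), 1034), Add(604, Mul(-1, 216))), Mul(-1, Add(-861, 2375))) = Add(Add(Add(Mul(-7, Pow(5, Rational(1, 2))), 1034), Add(604, -216)), Mul(-1, 1514)) = Add(Add(Add(1034, Mul(-7, Pow(5, Rational(1, 2)))), 388), -1514) = Add(Add(1422, Mul(-7, Pow(5, Rational(1, 2)))), -1514) = Add(-92, Mul(-7, Pow(5, Rational(1, 2))))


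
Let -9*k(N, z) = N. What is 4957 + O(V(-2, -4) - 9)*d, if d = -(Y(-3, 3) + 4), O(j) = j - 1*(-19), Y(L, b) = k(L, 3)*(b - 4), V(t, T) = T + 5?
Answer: 14750/3 ≈ 4916.7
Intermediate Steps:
k(N, z) = -N/9
V(t, T) = 5 + T
Y(L, b) = -L*(-4 + b)/9 (Y(L, b) = (-L/9)*(b - 4) = (-L/9)*(-4 + b) = -L*(-4 + b)/9)
O(j) = 19 + j (O(j) = j + 19 = 19 + j)
d = -11/3 (d = -((⅑)*(-3)*(4 - 1*3) + 4) = -((⅑)*(-3)*(4 - 3) + 4) = -((⅑)*(-3)*1 + 4) = -(-⅓ + 4) = -1*11/3 = -11/3 ≈ -3.6667)
4957 + O(V(-2, -4) - 9)*d = 4957 + (19 + ((5 - 4) - 9))*(-11/3) = 4957 + (19 + (1 - 9))*(-11/3) = 4957 + (19 - 8)*(-11/3) = 4957 + 11*(-11/3) = 4957 - 121/3 = 14750/3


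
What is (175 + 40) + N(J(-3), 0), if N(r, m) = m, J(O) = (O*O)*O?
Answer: 215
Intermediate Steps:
J(O) = O³ (J(O) = O²*O = O³)
(175 + 40) + N(J(-3), 0) = (175 + 40) + 0 = 215 + 0 = 215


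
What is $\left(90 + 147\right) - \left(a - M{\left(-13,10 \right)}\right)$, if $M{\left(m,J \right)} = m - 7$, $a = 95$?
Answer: $122$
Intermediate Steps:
$M{\left(m,J \right)} = -7 + m$ ($M{\left(m,J \right)} = m - 7 = -7 + m$)
$\left(90 + 147\right) - \left(a - M{\left(-13,10 \right)}\right) = \left(90 + 147\right) - 115 = 237 - 115 = 122$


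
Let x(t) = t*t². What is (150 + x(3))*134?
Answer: 23718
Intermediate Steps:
x(t) = t³
(150 + x(3))*134 = (150 + 3³)*134 = (150 + 27)*134 = 177*134 = 23718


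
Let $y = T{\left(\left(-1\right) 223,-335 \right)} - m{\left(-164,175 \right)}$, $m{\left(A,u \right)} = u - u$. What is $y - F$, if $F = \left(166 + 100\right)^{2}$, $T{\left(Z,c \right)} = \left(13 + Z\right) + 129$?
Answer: $-70837$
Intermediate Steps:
$m{\left(A,u \right)} = 0$
$T{\left(Z,c \right)} = 142 + Z$
$y = -81$ ($y = \left(142 - 223\right) - 0 = \left(142 - 223\right) + 0 = -81 + 0 = -81$)
$F = 70756$ ($F = 266^{2} = 70756$)
$y - F = -81 - 70756 = -70837$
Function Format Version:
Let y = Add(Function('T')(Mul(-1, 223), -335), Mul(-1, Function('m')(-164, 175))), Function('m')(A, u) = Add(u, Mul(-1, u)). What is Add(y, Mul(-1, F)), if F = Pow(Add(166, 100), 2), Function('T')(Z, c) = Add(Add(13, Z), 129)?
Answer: -70837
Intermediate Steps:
Function('m')(A, u) = 0
Function('T')(Z, c) = Add(142, Z)
y = -81 (y = Add(Add(142, Mul(-1, 223)), Mul(-1, 0)) = Add(Add(142, -223), 0) = Add(-81, 0) = -81)
F = 70756 (F = Pow(266, 2) = 70756)
Add(y, Mul(-1, F)) = Add(-81, Mul(-1, 70756)) = Add(-81, -70756) = -70837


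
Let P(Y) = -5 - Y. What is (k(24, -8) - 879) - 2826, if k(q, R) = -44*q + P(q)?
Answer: -4790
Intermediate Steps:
k(q, R) = -5 - 45*q (k(q, R) = -44*q + (-5 - q) = -5 - 45*q)
(k(24, -8) - 879) - 2826 = ((-5 - 45*24) - 879) - 2826 = ((-5 - 1080) - 879) - 2826 = (-1085 - 879) - 2826 = -1964 - 2826 = -4790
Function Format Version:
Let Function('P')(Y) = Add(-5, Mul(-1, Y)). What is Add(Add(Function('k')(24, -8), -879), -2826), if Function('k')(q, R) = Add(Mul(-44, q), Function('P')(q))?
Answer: -4790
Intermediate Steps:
Function('k')(q, R) = Add(-5, Mul(-45, q)) (Function('k')(q, R) = Add(Mul(-44, q), Add(-5, Mul(-1, q))) = Add(-5, Mul(-45, q)))
Add(Add(Function('k')(24, -8), -879), -2826) = Add(Add(Add(-5, Mul(-45, 24)), -879), -2826) = Add(Add(Add(-5, -1080), -879), -2826) = Add(Add(-1085, -879), -2826) = Add(-1964, -2826) = -4790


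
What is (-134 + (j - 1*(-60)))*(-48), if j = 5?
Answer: 3312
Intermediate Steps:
(-134 + (j - 1*(-60)))*(-48) = (-134 + (5 - 1*(-60)))*(-48) = (-134 + (5 + 60))*(-48) = (-134 + 65)*(-48) = -69*(-48) = 3312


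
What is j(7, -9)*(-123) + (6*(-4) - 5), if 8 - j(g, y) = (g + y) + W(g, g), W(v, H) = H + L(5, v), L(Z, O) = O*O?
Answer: 5629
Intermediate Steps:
L(Z, O) = O**2
W(v, H) = H + v**2
j(g, y) = 8 - y - g**2 - 2*g (j(g, y) = 8 - ((g + y) + (g + g**2)) = 8 - (y + g**2 + 2*g) = 8 + (-y - g**2 - 2*g) = 8 - y - g**2 - 2*g)
j(7, -9)*(-123) + (6*(-4) - 5) = (8 - 1*(-9) - 1*7**2 - 2*7)*(-123) + (6*(-4) - 5) = (8 + 9 - 1*49 - 14)*(-123) + (-24 - 5) = (8 + 9 - 49 - 14)*(-123) - 29 = -46*(-123) - 29 = 5658 - 29 = 5629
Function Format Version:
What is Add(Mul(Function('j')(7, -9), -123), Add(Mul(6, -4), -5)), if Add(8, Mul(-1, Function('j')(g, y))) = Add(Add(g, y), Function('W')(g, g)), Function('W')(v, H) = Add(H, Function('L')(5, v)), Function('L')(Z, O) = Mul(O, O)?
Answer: 5629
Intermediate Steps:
Function('L')(Z, O) = Pow(O, 2)
Function('W')(v, H) = Add(H, Pow(v, 2))
Function('j')(g, y) = Add(8, Mul(-1, y), Mul(-1, Pow(g, 2)), Mul(-2, g)) (Function('j')(g, y) = Add(8, Mul(-1, Add(Add(g, y), Add(g, Pow(g, 2))))) = Add(8, Mul(-1, Add(y, Pow(g, 2), Mul(2, g)))) = Add(8, Add(Mul(-1, y), Mul(-1, Pow(g, 2)), Mul(-2, g))) = Add(8, Mul(-1, y), Mul(-1, Pow(g, 2)), Mul(-2, g)))
Add(Mul(Function('j')(7, -9), -123), Add(Mul(6, -4), -5)) = Add(Mul(Add(8, Mul(-1, -9), Mul(-1, Pow(7, 2)), Mul(-2, 7)), -123), Add(Mul(6, -4), -5)) = Add(Mul(Add(8, 9, Mul(-1, 49), -14), -123), Add(-24, -5)) = Add(Mul(Add(8, 9, -49, -14), -123), -29) = Add(Mul(-46, -123), -29) = Add(5658, -29) = 5629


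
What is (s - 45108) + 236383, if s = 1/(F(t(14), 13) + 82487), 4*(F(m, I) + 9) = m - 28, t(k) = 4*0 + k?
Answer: 31550619977/164949 ≈ 1.9128e+5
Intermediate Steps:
t(k) = k (t(k) = 0 + k = k)
F(m, I) = -16 + m/4 (F(m, I) = -9 + (m - 28)/4 = -9 + (-28 + m)/4 = -9 + (-7 + m/4) = -16 + m/4)
s = 2/164949 (s = 1/((-16 + (¼)*14) + 82487) = 1/((-16 + 7/2) + 82487) = 1/(-25/2 + 82487) = 1/(164949/2) = 2/164949 ≈ 1.2125e-5)
(s - 45108) + 236383 = (2/164949 - 45108) + 236383 = -7440519490/164949 + 236383 = 31550619977/164949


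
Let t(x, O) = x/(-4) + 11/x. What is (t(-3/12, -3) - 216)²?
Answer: 17297281/256 ≈ 67568.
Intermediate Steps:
t(x, O) = 11/x - x/4 (t(x, O) = x*(-¼) + 11/x = -x/4 + 11/x = 11/x - x/4)
(t(-3/12, -3) - 216)² = ((11/((-3/12)) - (-3)/(4*12)) - 216)² = ((11/((-3*1/12)) - (-3)/(4*12)) - 216)² = ((11/(-¼) - ¼*(-¼)) - 216)² = ((11*(-4) + 1/16) - 216)² = ((-44 + 1/16) - 216)² = (-703/16 - 216)² = (-4159/16)² = 17297281/256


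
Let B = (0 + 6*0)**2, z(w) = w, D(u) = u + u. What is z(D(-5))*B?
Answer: 0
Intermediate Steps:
D(u) = 2*u
B = 0 (B = (0 + 0)**2 = 0**2 = 0)
z(D(-5))*B = (2*(-5))*0 = -10*0 = 0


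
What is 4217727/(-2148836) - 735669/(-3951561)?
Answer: -5028591163521/2830418844332 ≈ -1.7766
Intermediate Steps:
4217727/(-2148836) - 735669/(-3951561) = 4217727*(-1/2148836) - 735669*(-1/3951561) = -4217727/2148836 + 245223/1317187 = -5028591163521/2830418844332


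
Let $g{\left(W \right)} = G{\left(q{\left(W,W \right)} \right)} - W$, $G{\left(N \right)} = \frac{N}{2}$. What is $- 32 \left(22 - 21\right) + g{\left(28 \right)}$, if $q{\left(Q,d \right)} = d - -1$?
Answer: $- \frac{91}{2} \approx -45.5$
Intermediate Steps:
$q{\left(Q,d \right)} = 1 + d$ ($q{\left(Q,d \right)} = d + 1 = 1 + d$)
$G{\left(N \right)} = \frac{N}{2}$ ($G{\left(N \right)} = N \frac{1}{2} = \frac{N}{2}$)
$g{\left(W \right)} = \frac{1}{2} - \frac{W}{2}$ ($g{\left(W \right)} = \frac{1 + W}{2} - W = \left(\frac{1}{2} + \frac{W}{2}\right) - W = \frac{1}{2} - \frac{W}{2}$)
$- 32 \left(22 - 21\right) + g{\left(28 \right)} = - 32 \left(22 - 21\right) + \left(\frac{1}{2} - 14\right) = \left(-32\right) 1 + \left(\frac{1}{2} - 14\right) = -32 - \frac{27}{2} = - \frac{91}{2}$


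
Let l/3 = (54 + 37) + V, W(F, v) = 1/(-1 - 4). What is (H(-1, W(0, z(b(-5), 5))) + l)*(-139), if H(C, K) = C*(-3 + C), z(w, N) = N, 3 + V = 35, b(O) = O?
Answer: -51847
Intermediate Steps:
V = 32 (V = -3 + 35 = 32)
W(F, v) = -1/5 (W(F, v) = 1/(-5) = -1/5)
l = 369 (l = 3*((54 + 37) + 32) = 3*(91 + 32) = 3*123 = 369)
(H(-1, W(0, z(b(-5), 5))) + l)*(-139) = (-(-3 - 1) + 369)*(-139) = (-1*(-4) + 369)*(-139) = (4 + 369)*(-139) = 373*(-139) = -51847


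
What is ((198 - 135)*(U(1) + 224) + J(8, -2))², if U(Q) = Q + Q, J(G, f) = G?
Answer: 202948516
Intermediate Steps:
U(Q) = 2*Q
((198 - 135)*(U(1) + 224) + J(8, -2))² = ((198 - 135)*(2*1 + 224) + 8)² = (63*(2 + 224) + 8)² = (63*226 + 8)² = (14238 + 8)² = 14246² = 202948516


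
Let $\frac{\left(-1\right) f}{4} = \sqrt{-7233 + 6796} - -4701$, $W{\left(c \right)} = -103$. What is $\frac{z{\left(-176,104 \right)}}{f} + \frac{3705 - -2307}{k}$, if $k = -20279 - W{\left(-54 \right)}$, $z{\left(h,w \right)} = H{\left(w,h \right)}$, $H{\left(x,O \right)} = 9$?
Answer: $\frac{9 \left(- 167 \sqrt{437} + 786328 i\right)}{5044 \left(\sqrt{437} - 4701 i\right)} \approx -0.29846 + 2.1283 \cdot 10^{-6} i$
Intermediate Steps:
$z{\left(h,w \right)} = 9$
$f = -18804 - 4 i \sqrt{437}$ ($f = - 4 \left(\sqrt{-7233 + 6796} - -4701\right) = - 4 \left(\sqrt{-437} + 4701\right) = - 4 \left(i \sqrt{437} + 4701\right) = - 4 \left(4701 + i \sqrt{437}\right) = -18804 - 4 i \sqrt{437} \approx -18804.0 - 83.618 i$)
$k = -20176$ ($k = -20279 - -103 = -20279 + 103 = -20176$)
$\frac{z{\left(-176,104 \right)}}{f} + \frac{3705 - -2307}{k} = \frac{9}{-18804 - 4 i \sqrt{437}} + \frac{3705 - -2307}{-20176} = \frac{9}{-18804 - 4 i \sqrt{437}} + \left(3705 + 2307\right) \left(- \frac{1}{20176}\right) = \frac{9}{-18804 - 4 i \sqrt{437}} + 6012 \left(- \frac{1}{20176}\right) = \frac{9}{-18804 - 4 i \sqrt{437}} - \frac{1503}{5044} = - \frac{1503}{5044} + \frac{9}{-18804 - 4 i \sqrt{437}}$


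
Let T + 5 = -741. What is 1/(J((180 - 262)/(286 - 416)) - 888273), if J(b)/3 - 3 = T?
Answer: -1/890502 ≈ -1.1230e-6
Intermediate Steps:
T = -746 (T = -5 - 741 = -746)
J(b) = -2229 (J(b) = 9 + 3*(-746) = 9 - 2238 = -2229)
1/(J((180 - 262)/(286 - 416)) - 888273) = 1/(-2229 - 888273) = 1/(-890502) = -1/890502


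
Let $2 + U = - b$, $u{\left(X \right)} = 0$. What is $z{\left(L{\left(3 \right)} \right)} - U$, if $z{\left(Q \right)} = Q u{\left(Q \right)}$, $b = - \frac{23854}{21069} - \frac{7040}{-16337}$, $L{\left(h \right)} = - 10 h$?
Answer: $\frac{447031468}{344204253} \approx 1.2987$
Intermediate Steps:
$b = - \frac{241377038}{344204253}$ ($b = \left(-23854\right) \frac{1}{21069} - - \frac{7040}{16337} = - \frac{23854}{21069} + \frac{7040}{16337} = - \frac{241377038}{344204253} \approx -0.70126$)
$z{\left(Q \right)} = 0$ ($z{\left(Q \right)} = Q 0 = 0$)
$U = - \frac{447031468}{344204253}$ ($U = -2 - - \frac{241377038}{344204253} = -2 + \frac{241377038}{344204253} = - \frac{447031468}{344204253} \approx -1.2987$)
$z{\left(L{\left(3 \right)} \right)} - U = 0 - - \frac{447031468}{344204253} = 0 + \frac{447031468}{344204253} = \frac{447031468}{344204253}$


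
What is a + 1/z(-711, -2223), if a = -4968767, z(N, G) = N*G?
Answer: -7853399588150/1580553 ≈ -4.9688e+6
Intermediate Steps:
z(N, G) = G*N
a + 1/z(-711, -2223) = -4968767 + 1/(-2223*(-711)) = -4968767 + 1/1580553 = -7853399588150/1580553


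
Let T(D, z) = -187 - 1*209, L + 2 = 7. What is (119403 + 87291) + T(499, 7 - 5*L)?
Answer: 206298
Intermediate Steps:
L = 5 (L = -2 + 7 = 5)
T(D, z) = -396 (T(D, z) = -187 - 209 = -396)
(119403 + 87291) + T(499, 7 - 5*L) = (119403 + 87291) - 396 = 206694 - 396 = 206298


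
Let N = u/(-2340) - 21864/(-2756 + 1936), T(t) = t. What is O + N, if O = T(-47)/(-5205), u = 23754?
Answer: 6111211/369902 ≈ 16.521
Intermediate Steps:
O = 47/5205 (O = -47/(-5205) = -47*(-1/5205) = 47/5205 ≈ 0.0090298)
N = 264029/15990 (N = 23754/(-2340) - 21864/(-2756 + 1936) = 23754*(-1/2340) - 21864/(-820) = -3959/390 - 21864*(-1/820) = -3959/390 + 5466/205 = 264029/15990 ≈ 16.512)
O + N = 47/5205 + 264029/15990 = 6111211/369902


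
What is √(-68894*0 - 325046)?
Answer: I*√325046 ≈ 570.13*I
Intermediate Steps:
√(-68894*0 - 325046) = √(0 - 325046) = √(-325046) = I*√325046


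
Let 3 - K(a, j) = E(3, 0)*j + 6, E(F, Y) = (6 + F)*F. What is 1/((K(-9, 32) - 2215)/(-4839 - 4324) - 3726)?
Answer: -9163/34138256 ≈ -0.00026841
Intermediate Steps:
E(F, Y) = F*(6 + F)
K(a, j) = -3 - 27*j (K(a, j) = 3 - ((3*(6 + 3))*j + 6) = 3 - ((3*9)*j + 6) = 3 - (27*j + 6) = 3 - (6 + 27*j) = 3 + (-6 - 27*j) = -3 - 27*j)
1/((K(-9, 32) - 2215)/(-4839 - 4324) - 3726) = 1/(((-3 - 27*32) - 2215)/(-4839 - 4324) - 3726) = 1/(((-3 - 864) - 2215)/(-9163) - 3726) = 1/((-867 - 2215)*(-1/9163) - 3726) = 1/(-3082*(-1/9163) - 3726) = 1/(3082/9163 - 3726) = 1/(-34138256/9163) = -9163/34138256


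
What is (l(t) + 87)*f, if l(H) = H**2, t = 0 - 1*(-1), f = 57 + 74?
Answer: 11528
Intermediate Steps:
f = 131
t = 1 (t = 0 + 1 = 1)
(l(t) + 87)*f = (1**2 + 87)*131 = (1 + 87)*131 = 88*131 = 11528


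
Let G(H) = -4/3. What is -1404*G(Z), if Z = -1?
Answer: 1872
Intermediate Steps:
G(H) = -4/3 (G(H) = -4*1/3 = -4/3)
-1404*G(Z) = -1404*(-4/3) = 1872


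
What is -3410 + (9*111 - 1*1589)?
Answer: -4000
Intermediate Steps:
-3410 + (9*111 - 1*1589) = -3410 + (999 - 1589) = -3410 - 590 = -4000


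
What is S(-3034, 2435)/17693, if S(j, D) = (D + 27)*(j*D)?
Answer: -18188738980/17693 ≈ -1.0280e+6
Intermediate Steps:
S(j, D) = D*j*(27 + D) (S(j, D) = (27 + D)*(D*j) = D*j*(27 + D))
S(-3034, 2435)/17693 = (2435*(-3034)*(27 + 2435))/17693 = (2435*(-3034)*2462)*(1/17693) = -18188738980*1/17693 = -18188738980/17693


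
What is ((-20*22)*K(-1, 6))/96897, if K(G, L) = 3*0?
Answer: 0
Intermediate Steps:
K(G, L) = 0
((-20*22)*K(-1, 6))/96897 = (-20*22*0)/96897 = -440*0*(1/96897) = 0*(1/96897) = 0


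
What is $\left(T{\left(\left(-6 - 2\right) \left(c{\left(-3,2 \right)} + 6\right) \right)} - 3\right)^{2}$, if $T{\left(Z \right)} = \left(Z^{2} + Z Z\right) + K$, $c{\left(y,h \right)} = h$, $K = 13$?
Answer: $67272804$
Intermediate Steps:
$T{\left(Z \right)} = 13 + 2 Z^{2}$ ($T{\left(Z \right)} = \left(Z^{2} + Z Z\right) + 13 = \left(Z^{2} + Z^{2}\right) + 13 = 2 Z^{2} + 13 = 13 + 2 Z^{2}$)
$\left(T{\left(\left(-6 - 2\right) \left(c{\left(-3,2 \right)} + 6\right) \right)} - 3\right)^{2} = \left(\left(13 + 2 \left(\left(-6 - 2\right) \left(2 + 6\right)\right)^{2}\right) - 3\right)^{2} = \left(\left(13 + 2 \left(\left(-8\right) 8\right)^{2}\right) - 3\right)^{2} = \left(\left(13 + 2 \left(-64\right)^{2}\right) - 3\right)^{2} = \left(\left(13 + 2 \cdot 4096\right) - 3\right)^{2} = \left(\left(13 + 8192\right) - 3\right)^{2} = \left(8205 - 3\right)^{2} = 8202^{2} = 67272804$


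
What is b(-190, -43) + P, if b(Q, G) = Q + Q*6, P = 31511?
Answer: 30181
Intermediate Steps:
b(Q, G) = 7*Q (b(Q, G) = Q + 6*Q = 7*Q)
b(-190, -43) + P = 7*(-190) + 31511 = -1330 + 31511 = 30181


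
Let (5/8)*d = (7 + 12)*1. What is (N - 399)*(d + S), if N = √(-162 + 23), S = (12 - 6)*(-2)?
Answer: -36708/5 + 92*I*√139/5 ≈ -7341.6 + 216.93*I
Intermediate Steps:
d = 152/5 (d = 8*((7 + 12)*1)/5 = 8*(19*1)/5 = (8/5)*19 = 152/5 ≈ 30.400)
S = -12 (S = 6*(-2) = -12)
N = I*√139 (N = √(-139) = I*√139 ≈ 11.79*I)
(N - 399)*(d + S) = (I*√139 - 399)*(152/5 - 12) = (-399 + I*√139)*(92/5) = -36708/5 + 92*I*√139/5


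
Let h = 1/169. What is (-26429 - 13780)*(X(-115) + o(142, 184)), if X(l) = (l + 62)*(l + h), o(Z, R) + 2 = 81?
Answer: -3227090829/13 ≈ -2.4824e+8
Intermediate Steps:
o(Z, R) = 79 (o(Z, R) = -2 + 81 = 79)
h = 1/169 ≈ 0.0059172
X(l) = (62 + l)*(1/169 + l) (X(l) = (l + 62)*(l + 1/169) = (62 + l)*(1/169 + l))
(-26429 - 13780)*(X(-115) + o(142, 184)) = (-26429 - 13780)*((62/169 + (-115)² + (10479/169)*(-115)) + 79) = -40209*((62/169 + 13225 - 1205085/169) + 79) = -40209*(1030002/169 + 79) = -40209*1043353/169 = -3227090829/13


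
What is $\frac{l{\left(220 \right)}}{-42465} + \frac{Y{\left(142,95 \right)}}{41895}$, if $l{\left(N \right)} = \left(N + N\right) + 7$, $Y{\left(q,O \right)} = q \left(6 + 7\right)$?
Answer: $\frac{281}{8379} \approx 0.033536$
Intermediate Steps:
$Y{\left(q,O \right)} = 13 q$ ($Y{\left(q,O \right)} = q 13 = 13 q$)
$l{\left(N \right)} = 7 + 2 N$ ($l{\left(N \right)} = 2 N + 7 = 7 + 2 N$)
$\frac{l{\left(220 \right)}}{-42465} + \frac{Y{\left(142,95 \right)}}{41895} = \frac{7 + 2 \cdot 220}{-42465} + \frac{13 \cdot 142}{41895} = \left(7 + 440\right) \left(- \frac{1}{42465}\right) + 1846 \cdot \frac{1}{41895} = 447 \left(- \frac{1}{42465}\right) + \frac{1846}{41895} = - \frac{1}{95} + \frac{1846}{41895} = \frac{281}{8379}$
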